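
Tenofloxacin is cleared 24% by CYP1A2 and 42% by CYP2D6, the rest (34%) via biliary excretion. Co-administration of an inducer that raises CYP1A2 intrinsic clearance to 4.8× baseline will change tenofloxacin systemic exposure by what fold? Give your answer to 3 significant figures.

0.523

The CYP1A2 pathway (24% of clearance) increases to 4.8× activity: 0.24 × 4.8 = 1.152.
CYP2D6 (42%) and the residual 34% are unaffected.
New clearance relative to baseline: 1.152 + 0.42 + 0.34 = 1.912.
Systemic exposure is inversely proportional to clearance, so the fold-change is 1 / 1.912 = 0.523.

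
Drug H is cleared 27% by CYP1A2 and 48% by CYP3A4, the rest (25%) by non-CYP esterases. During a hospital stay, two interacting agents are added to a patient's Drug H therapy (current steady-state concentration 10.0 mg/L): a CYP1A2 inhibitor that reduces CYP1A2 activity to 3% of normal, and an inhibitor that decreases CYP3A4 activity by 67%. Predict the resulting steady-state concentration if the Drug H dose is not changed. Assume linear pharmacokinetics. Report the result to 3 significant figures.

The CYP1A2 pathway (27% of clearance) drops to 0.03× activity: 0.27 × 0.03 = 0.0081.
The CYP3A4 pathway (48% of clearance) falls to 0.33× activity: 0.48 × 0.33 = 0.1584.
Non-CYP routes (25%) are unchanged.
New clearance relative to baseline: 0.0081 + 0.1584 + 0.25 = 0.4165.
Steady-state concentration ∝ 1/CL: new value = 10.0 / 0.4165 = 24.0 mg/L.

24.0 mg/L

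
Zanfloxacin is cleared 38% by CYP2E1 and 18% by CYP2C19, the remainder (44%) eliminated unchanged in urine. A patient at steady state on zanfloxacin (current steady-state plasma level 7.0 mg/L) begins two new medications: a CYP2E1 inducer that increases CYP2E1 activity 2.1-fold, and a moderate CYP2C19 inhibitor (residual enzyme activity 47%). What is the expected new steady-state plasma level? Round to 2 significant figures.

The CYP2E1 pathway (38% of clearance) rises to 2.1× activity: 0.38 × 2.1 = 0.798.
The CYP2C19 pathway (18% of clearance) drops to 0.47× activity: 0.18 × 0.47 = 0.0846.
Non-CYP routes (44%) are unchanged.
New clearance relative to baseline: 0.798 + 0.0846 + 0.44 = 1.3226.
Steady-state plasma level ∝ 1/CL: new value = 7.0 / 1.3226 = 5.3 mg/L.

5.3 mg/L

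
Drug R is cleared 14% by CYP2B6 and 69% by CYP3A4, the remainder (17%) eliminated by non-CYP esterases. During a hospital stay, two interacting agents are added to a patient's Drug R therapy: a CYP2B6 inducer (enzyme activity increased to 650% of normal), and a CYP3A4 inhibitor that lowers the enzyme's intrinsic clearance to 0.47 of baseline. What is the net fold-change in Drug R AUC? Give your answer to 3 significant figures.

The CYP2B6 pathway (14% of clearance) increases to 6.5× activity: 0.14 × 6.5 = 0.91.
The CYP3A4 pathway (69% of clearance) drops to 0.47× activity: 0.69 × 0.47 = 0.3243.
Non-CYP routes (17%) are unchanged.
CL_new/CL_old = 0.91 + 0.3243 + 0.17 = 1.4043.
Because AUC varies inversely with clearance, the combined effect is 1 / 1.4043 = 0.712.

0.712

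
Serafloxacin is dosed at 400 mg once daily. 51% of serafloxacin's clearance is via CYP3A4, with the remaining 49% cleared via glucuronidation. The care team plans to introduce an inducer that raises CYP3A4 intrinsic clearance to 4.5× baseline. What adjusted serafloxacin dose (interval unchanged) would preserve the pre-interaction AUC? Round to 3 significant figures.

CYP3A4: 0.51 × 4.5 = 2.295
Other: 0.49 (unchanged)
New clearance relative to baseline: 2.295 + 0.49 = 2.785.
To maintain the same steady-state level, dose must scale with clearance: new dose = 400 × 2.785 = 1.11 × 10³ mg.

1.11 × 10³ mg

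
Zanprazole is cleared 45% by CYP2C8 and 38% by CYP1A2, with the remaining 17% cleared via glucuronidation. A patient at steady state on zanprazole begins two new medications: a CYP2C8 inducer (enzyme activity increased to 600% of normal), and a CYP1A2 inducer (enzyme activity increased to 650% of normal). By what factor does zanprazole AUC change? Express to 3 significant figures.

0.187

The CYP2C8 pathway (45% of clearance) rises to 6× activity: 0.45 × 6 = 2.7.
The CYP1A2 pathway (38% of clearance) rises to 6.5× activity: 0.38 × 6.5 = 2.47.
Non-CYP routes (17%) are unchanged.
Relative clearance = 2.7 + 2.47 + 0.17 = 5.34.
Net AUC ratio = 1 / 5.34 = 0.187.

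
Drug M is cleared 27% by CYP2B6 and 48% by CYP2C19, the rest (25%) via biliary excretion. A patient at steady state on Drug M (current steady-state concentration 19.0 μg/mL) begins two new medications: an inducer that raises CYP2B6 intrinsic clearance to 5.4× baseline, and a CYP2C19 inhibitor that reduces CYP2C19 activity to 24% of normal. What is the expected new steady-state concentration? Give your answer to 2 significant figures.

10 μg/mL

The CYP2B6 pathway (27% of clearance) is boosted to 5.4× activity: 0.27 × 5.4 = 1.458.
The CYP2C19 pathway (48% of clearance) is reduced to 0.24× activity: 0.48 × 0.24 = 0.1152.
The remaining 25% of clearance is unaffected.
New clearance relative to baseline: 1.458 + 0.1152 + 0.25 = 1.8232.
Steady-state concentration ∝ 1/CL: new value = 19.0 / 1.8232 = 10 μg/mL.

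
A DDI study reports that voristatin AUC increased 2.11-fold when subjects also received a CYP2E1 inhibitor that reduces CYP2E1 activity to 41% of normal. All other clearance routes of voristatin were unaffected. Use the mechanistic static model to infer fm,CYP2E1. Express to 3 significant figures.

CL'/CL = 1 / 2.11 = 0.4739
0.41·fm + (1 − fm) = 0.4739
fm = (0.4739 − 1) / (0.41 − 1) = 0.892

0.892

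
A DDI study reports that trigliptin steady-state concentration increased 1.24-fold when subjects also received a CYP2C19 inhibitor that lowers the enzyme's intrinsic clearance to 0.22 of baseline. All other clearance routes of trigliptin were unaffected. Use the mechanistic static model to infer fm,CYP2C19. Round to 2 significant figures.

Let fm be the CYP2C19 fraction. New clearance relative to baseline = fm × 0.22 + (1 − fm).
Steady-state concentration ratio = 1 / (new CL fraction), so new CL fraction = 1 / 1.24 = 0.8065.
fm × 0.22 + 1 − fm = 0.8065  ⇒  fm × (0.22 − 1) = −0.1935  ⇒  fm = 0.25.

0.25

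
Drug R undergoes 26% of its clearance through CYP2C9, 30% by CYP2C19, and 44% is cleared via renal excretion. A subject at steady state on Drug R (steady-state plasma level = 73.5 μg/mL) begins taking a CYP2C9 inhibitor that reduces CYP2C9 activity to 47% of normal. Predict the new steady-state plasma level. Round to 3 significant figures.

85.2 μg/mL

The CYP2C9 pathway (26% of clearance) drops to 0.47× activity: 0.26 × 0.47 = 0.1222.
CYP2C19 (30%) and the residual 44% are unaffected.
New clearance relative to baseline: 0.1222 + 0.3 + 0.44 = 0.8622.
Steady-state plasma level ∝ 1/CL, so new value = 73.5 / 0.8622 = 85.2 μg/mL.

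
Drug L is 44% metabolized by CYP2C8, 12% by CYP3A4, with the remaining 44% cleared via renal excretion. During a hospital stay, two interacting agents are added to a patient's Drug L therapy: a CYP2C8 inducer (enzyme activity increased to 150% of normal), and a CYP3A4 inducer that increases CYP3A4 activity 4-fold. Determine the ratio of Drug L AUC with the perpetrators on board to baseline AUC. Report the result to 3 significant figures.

The CYP2C8 pathway (44% of clearance) is boosted to 1.5× activity: 0.44 × 1.5 = 0.66.
The CYP3A4 pathway (12% of clearance) increases to 4× activity: 0.12 × 4 = 0.48.
The remaining 44% of clearance is unaffected.
New clearance relative to baseline: 0.66 + 0.48 + 0.44 = 1.58.
Net AUC ratio = 1 / 1.58 = 0.633.

0.633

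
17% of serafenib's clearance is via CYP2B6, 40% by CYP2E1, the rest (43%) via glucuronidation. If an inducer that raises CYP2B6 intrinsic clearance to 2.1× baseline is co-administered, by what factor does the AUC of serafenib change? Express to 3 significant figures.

The CYP2B6 pathway (17% of clearance) rises to 2.1× activity: 0.17 × 2.1 = 0.357.
CYP2E1 (40%) and the residual 43% are unaffected.
New clearance relative to baseline: 0.357 + 0.4 + 0.43 = 1.187.
Since AUC ∝ 1/CL, the ratio is 1 / 1.187 = 0.842.

0.842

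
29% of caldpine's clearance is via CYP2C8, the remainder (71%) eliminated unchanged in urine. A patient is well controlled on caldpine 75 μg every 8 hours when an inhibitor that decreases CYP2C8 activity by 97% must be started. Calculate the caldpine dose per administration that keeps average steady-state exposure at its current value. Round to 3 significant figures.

53.9 μg

CYP2C8: 0.29 × 0.03 = 0.0087
Other: 0.71 (unchanged)
New clearance relative to baseline: 0.0087 + 0.71 = 0.7187.
To maintain the same steady-state level, dose must scale with clearance: new dose = 75 × 0.7187 = 53.9 μg.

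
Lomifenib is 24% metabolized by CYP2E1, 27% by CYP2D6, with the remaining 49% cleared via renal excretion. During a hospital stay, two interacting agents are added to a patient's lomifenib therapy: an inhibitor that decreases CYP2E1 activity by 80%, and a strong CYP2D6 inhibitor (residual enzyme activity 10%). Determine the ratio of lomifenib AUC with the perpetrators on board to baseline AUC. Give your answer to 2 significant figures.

1.8

CYP2E1: 0.24 × 0.2 = 0.048
CYP2D6: 0.27 × 0.1 = 0.027
Other: 0.49 (unchanged)
Relative clearance = 0.048 + 0.027 + 0.49 = 0.565.
Net AUC ratio = 1 / 0.565 = 1.8.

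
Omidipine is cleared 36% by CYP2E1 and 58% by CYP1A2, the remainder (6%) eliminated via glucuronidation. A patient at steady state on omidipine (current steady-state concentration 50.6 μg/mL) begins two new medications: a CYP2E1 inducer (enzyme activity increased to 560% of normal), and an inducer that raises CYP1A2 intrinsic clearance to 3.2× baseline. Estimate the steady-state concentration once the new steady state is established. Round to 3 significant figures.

The CYP2E1 pathway (36% of clearance) rises to 5.6× activity: 0.36 × 5.6 = 2.016.
The CYP1A2 pathway (58% of clearance) rises to 3.2× activity: 0.58 × 3.2 = 1.856.
The remaining 6% of clearance is unaffected.
New clearance relative to baseline: 2.016 + 1.856 + 0.06 = 3.932.
Steady-state concentration ∝ 1/CL: new value = 50.6 / 3.932 = 12.9 μg/mL.

12.9 μg/mL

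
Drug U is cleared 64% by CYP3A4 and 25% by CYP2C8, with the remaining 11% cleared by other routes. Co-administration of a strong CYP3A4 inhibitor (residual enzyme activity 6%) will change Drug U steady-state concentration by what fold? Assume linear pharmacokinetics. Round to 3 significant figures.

2.51

CYP3A4: 0.64 × 0.06 = 0.0384
CYP2C8: 0.25 (unchanged)
Other: 0.11 (unchanged)
Relative clearance = 0.0384 + 0.25 + 0.11 = 0.3984.
Steady-state concentration ratio = CL_old/CL_new = 1 / 0.3984 = 2.51.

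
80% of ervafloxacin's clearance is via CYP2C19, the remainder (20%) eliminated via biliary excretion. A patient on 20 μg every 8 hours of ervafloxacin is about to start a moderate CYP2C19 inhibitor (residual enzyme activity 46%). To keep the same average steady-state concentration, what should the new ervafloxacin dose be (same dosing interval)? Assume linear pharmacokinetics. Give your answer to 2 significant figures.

The CYP2C19 pathway (80% of clearance) falls to 0.46× activity: 0.8 × 0.46 = 0.368.
The remaining 20% of clearance is unaffected.
CL_new/CL_old = 0.368 + 0.2 = 0.568.
Exposure is unchanged when dose changes in proportion to clearance. New dose = 20 μg × 0.568 = 11 μg.

11 μg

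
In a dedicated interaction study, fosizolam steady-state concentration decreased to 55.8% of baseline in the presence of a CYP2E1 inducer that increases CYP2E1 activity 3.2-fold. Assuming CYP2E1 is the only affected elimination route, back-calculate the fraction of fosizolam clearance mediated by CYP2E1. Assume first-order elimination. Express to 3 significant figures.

0.360

CL'/CL = 1 / 0.558 = 1.792
3.2·fm + (1 − fm) = 1.792
fm = (1.792 − 1) / (3.2 − 1) = 0.360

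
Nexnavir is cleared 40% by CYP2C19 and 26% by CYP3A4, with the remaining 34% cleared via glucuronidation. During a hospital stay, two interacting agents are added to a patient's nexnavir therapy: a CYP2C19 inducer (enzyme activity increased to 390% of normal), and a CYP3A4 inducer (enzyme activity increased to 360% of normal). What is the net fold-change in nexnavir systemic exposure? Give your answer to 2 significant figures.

0.35

The CYP2C19 pathway (40% of clearance) is boosted to 3.9× activity: 0.4 × 3.9 = 1.56.
The CYP3A4 pathway (26% of clearance) is boosted to 3.6× activity: 0.26 × 3.6 = 0.936.
Non-CYP routes (34%) are unchanged.
Relative clearance = 1.56 + 0.936 + 0.34 = 2.836.
Net systemic exposure ratio = 1 / 2.836 = 0.35.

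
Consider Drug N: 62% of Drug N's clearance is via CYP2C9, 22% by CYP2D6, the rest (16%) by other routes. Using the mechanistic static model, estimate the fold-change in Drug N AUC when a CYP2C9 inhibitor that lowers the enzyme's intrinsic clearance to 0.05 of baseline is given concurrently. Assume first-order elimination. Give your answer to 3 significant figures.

The CYP2C9 pathway (62% of clearance) falls to 0.05× activity: 0.62 × 0.05 = 0.031.
CYP2D6 (22%) and the residual 16% are unaffected.
CL_new/CL_old = 0.031 + 0.22 + 0.16 = 0.411.
AUC ratio = CL_old/CL_new = 1 / 0.411 = 2.43.

2.43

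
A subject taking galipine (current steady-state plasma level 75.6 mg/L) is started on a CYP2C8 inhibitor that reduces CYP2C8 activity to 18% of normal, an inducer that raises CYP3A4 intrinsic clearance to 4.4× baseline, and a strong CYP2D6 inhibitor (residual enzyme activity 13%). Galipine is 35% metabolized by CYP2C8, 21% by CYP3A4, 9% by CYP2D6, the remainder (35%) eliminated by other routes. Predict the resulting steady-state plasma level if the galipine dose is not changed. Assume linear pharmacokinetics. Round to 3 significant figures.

CYP2C8: 0.35 × 0.18 = 0.063
CYP3A4: 0.21 × 4.4 = 0.924
CYP2D6: 0.09 × 0.13 = 0.0117
Other: 0.35 (unchanged)
CL_new/CL_old = 0.063 + 0.924 + 0.0117 + 0.35 = 1.3487.
Dividing the baseline by the relative clearance: 75.6 / 1.3487 = 56.1 mg/L.

56.1 mg/L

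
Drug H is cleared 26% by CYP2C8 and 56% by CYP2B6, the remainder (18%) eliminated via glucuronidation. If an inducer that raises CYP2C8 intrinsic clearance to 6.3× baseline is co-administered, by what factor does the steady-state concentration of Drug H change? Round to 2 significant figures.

CYP2C8: 0.26 × 6.3 = 1.638
CYP2B6: 0.56 (unchanged)
Other: 0.18 (unchanged)
Relative clearance = 1.638 + 0.56 + 0.18 = 2.378.
Steady-state concentration ratio = CL_old/CL_new = 1 / 2.378 = 0.42.

0.42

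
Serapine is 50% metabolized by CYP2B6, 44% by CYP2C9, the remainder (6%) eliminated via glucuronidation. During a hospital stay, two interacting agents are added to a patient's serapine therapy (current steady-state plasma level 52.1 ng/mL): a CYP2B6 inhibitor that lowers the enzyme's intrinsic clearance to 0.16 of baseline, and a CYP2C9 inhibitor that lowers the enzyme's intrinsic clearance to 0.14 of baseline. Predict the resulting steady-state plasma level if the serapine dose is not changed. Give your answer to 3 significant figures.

258 ng/mL

The CYP2B6 pathway (50% of clearance) drops to 0.16× activity: 0.5 × 0.16 = 0.08.
The CYP2C9 pathway (44% of clearance) is reduced to 0.14× activity: 0.44 × 0.14 = 0.0616.
Non-CYP routes (6%) are unchanged.
New clearance relative to baseline: 0.08 + 0.0616 + 0.06 = 0.2016.
New steady-state plasma level = 52.1 / 0.2016 = 258 ng/mL (concentration scales inversely with clearance).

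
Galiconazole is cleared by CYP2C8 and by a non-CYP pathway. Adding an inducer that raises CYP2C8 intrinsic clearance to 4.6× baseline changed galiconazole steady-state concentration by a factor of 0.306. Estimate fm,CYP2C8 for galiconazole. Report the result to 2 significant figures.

0.63

CL'/CL = 1 / 0.306 = 3.268
4.6·fm + (1 − fm) = 3.268
fm = (3.268 − 1) / (4.6 − 1) = 0.63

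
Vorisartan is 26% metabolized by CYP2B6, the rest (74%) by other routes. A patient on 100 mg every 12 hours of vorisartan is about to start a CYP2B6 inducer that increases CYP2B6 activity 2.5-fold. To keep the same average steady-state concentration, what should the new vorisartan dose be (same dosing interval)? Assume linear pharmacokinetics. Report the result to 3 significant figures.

139 mg

The CYP2B6 pathway (26% of clearance) is boosted to 2.5× activity: 0.26 × 2.5 = 0.65.
The remaining 74% of clearance is unaffected.
CL_new/CL_old = 0.65 + 0.74 = 1.39.
To maintain the same steady-state level, dose must scale with clearance: new dose = 100 × 1.39 = 139 mg.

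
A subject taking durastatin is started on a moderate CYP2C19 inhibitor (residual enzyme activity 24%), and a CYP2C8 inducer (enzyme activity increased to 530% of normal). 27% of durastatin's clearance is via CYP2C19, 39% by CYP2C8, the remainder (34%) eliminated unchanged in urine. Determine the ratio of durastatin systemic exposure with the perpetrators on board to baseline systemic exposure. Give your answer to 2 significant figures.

0.40

The CYP2C19 pathway (27% of clearance) drops to 0.24× activity: 0.27 × 0.24 = 0.0648.
The CYP2C8 pathway (39% of clearance) is boosted to 5.3× activity: 0.39 × 5.3 = 2.067.
Non-CYP routes (34%) are unchanged.
New clearance relative to baseline: 0.0648 + 2.067 + 0.34 = 2.4718.
Because systemic exposure varies inversely with clearance, the combined effect is 1 / 2.4718 = 0.40.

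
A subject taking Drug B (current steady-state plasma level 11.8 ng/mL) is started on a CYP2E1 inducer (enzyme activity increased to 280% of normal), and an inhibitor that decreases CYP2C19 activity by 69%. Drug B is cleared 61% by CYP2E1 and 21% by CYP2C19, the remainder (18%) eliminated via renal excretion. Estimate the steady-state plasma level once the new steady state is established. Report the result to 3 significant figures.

6.04 ng/mL

The CYP2E1 pathway (61% of clearance) is boosted to 2.8× activity: 0.61 × 2.8 = 1.708.
The CYP2C19 pathway (21% of clearance) drops to 0.31× activity: 0.21 × 0.31 = 0.0651.
Non-CYP routes (18%) are unchanged.
Relative clearance = 1.708 + 0.0651 + 0.18 = 1.9531.
Dividing the baseline by the relative clearance: 11.8 / 1.9531 = 6.04 ng/mL.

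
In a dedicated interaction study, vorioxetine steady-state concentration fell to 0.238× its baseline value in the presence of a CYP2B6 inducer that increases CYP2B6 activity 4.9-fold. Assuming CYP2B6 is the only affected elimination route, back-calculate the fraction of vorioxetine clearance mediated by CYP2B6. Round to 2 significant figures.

Let x = fm,CYP2B6. Because steady-state concentration ∝ 1/CL, relative clearance rose to 1/0.238 = 4.202.
Only the CYP2B6 route changed, so 4.202 = x·4.9 + (1 − x), giving x = 0.82.

0.82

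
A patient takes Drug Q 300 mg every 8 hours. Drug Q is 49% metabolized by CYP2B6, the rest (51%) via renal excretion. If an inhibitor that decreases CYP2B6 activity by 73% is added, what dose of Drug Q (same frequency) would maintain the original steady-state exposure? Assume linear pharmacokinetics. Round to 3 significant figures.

193 mg

CYP2B6: 0.49 × 0.27 = 0.1323
Other: 0.51 (unchanged)
CL_new/CL_old = 0.1323 + 0.51 = 0.6423.
Exposure is unchanged when dose changes in proportion to clearance. New dose = 300 mg × 0.6423 = 193 mg.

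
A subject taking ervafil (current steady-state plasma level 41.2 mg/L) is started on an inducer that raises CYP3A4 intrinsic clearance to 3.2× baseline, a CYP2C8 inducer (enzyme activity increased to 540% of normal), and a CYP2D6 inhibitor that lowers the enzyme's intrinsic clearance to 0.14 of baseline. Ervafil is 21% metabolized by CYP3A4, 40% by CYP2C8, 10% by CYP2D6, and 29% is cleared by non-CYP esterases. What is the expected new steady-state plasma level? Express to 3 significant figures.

13.1 mg/L

The CYP3A4 pathway (21% of clearance) increases to 3.2× activity: 0.21 × 3.2 = 0.672.
The CYP2C8 pathway (40% of clearance) rises to 5.4× activity: 0.4 × 5.4 = 2.16.
The CYP2D6 pathway (10% of clearance) is reduced to 0.14× activity: 0.1 × 0.14 = 0.014.
The remaining 29% of clearance is unaffected.
Relative clearance = 0.672 + 2.16 + 0.014 + 0.29 = 3.136.
Steady-state plasma level ∝ 1/CL: new value = 41.2 / 3.136 = 13.1 mg/L.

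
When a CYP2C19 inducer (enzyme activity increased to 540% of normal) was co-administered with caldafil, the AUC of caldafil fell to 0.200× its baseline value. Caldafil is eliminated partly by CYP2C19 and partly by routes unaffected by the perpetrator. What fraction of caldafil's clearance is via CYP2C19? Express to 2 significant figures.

CL'/CL = 1 / 0.200 = 5
5.4·fm + (1 − fm) = 5
fm = (5 − 1) / (5.4 − 1) = 0.91

0.91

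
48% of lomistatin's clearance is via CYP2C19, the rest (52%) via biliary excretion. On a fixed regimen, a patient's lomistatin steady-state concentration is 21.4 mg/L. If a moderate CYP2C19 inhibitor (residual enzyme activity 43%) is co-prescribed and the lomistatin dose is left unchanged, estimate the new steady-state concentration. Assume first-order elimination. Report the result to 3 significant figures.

CYP2C19: 0.48 × 0.43 = 0.2064
Other: 0.52 (unchanged)
CL_new/CL_old = 0.2064 + 0.52 = 0.7264.
Steady-state concentration ∝ 1/CL, so new value = 21.4 / 0.7264 = 29.5 mg/L.

29.5 mg/L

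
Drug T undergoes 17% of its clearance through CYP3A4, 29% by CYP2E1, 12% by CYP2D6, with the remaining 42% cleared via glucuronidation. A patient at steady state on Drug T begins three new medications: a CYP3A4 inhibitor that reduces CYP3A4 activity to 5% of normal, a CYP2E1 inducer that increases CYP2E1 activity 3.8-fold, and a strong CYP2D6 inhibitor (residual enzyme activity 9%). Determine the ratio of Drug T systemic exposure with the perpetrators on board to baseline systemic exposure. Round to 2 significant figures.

0.65

The CYP3A4 pathway (17% of clearance) is reduced to 0.05× activity: 0.17 × 0.05 = 0.0085.
The CYP2E1 pathway (29% of clearance) increases to 3.8× activity: 0.29 × 3.8 = 1.102.
The CYP2D6 pathway (12% of clearance) drops to 0.09× activity: 0.12 × 0.09 = 0.0108.
The remaining 42% of clearance is unaffected.
New clearance relative to baseline: 0.0085 + 1.102 + 0.0108 + 0.42 = 1.5413.
Net systemic exposure ratio = 1 / 1.5413 = 0.65.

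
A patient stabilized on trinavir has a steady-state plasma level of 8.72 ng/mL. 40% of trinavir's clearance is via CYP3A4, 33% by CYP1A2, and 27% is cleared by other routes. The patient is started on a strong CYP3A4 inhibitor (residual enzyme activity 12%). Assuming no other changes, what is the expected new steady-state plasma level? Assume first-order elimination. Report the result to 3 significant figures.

The CYP3A4 pathway (40% of clearance) drops to 0.12× activity: 0.4 × 0.12 = 0.048.
CYP1A2 (33%) and the residual 27% are unaffected.
New clearance relative to baseline: 0.048 + 0.33 + 0.27 = 0.648.
New steady-state plasma level = baseline ÷ relative clearance = 8.72 / 0.648 = 13.5 ng/mL.

13.5 ng/mL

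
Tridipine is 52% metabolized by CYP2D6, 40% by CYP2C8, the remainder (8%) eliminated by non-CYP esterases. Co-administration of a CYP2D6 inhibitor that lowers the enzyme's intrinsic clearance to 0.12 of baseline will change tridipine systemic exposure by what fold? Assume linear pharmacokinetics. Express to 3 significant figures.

The CYP2D6 pathway (52% of clearance) drops to 0.12× activity: 0.52 × 0.12 = 0.0624.
CYP2C8 (40%) and the residual 8% are unaffected.
New clearance relative to baseline: 0.0624 + 0.4 + 0.08 = 0.5424.
Systemic exposure is inversely proportional to clearance, so the fold-change is 1 / 0.5424 = 1.84.

1.84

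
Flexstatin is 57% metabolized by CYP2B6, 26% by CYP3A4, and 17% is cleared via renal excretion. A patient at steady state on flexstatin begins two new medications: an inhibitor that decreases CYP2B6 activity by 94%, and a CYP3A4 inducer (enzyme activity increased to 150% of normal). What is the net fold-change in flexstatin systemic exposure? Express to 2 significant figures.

1.7

The CYP2B6 pathway (57% of clearance) is reduced to 0.06× activity: 0.57 × 0.06 = 0.0342.
The CYP3A4 pathway (26% of clearance) is boosted to 1.5× activity: 0.26 × 1.5 = 0.39.
The remaining 17% of clearance is unaffected.
CL_new/CL_old = 0.0342 + 0.39 + 0.17 = 0.5942.
Systemic exposure ∝ 1/CL: fold-change = 1 / 0.5942 = 1.7.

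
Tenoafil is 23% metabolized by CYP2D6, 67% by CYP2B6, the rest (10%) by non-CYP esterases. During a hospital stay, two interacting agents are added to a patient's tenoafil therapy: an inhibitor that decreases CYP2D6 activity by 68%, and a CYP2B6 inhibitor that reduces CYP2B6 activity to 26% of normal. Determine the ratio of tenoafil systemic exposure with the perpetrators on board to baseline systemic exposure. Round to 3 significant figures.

2.88

CYP2D6: 0.23 × 0.32 = 0.0736
CYP2B6: 0.67 × 0.26 = 0.1742
Other: 0.1 (unchanged)
Relative clearance = 0.0736 + 0.1742 + 0.1 = 0.3478.
Because systemic exposure varies inversely with clearance, the combined effect is 1 / 0.3478 = 2.88.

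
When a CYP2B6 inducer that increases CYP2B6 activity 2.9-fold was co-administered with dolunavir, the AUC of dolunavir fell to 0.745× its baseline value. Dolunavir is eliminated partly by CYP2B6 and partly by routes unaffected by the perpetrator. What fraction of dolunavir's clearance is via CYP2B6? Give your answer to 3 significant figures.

0.180

CL'/CL = 1 / 0.745 = 1.342
2.9·fm + (1 − fm) = 1.342
fm = (1.342 − 1) / (2.9 − 1) = 0.180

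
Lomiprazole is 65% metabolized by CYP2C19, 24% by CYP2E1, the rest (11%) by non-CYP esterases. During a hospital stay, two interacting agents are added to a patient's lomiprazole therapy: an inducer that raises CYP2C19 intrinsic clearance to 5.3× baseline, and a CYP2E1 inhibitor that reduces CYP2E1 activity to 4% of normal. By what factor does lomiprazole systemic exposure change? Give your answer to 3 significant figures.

0.281

The CYP2C19 pathway (65% of clearance) increases to 5.3× activity: 0.65 × 5.3 = 3.445.
The CYP2E1 pathway (24% of clearance) drops to 0.04× activity: 0.24 × 0.04 = 0.0096.
Non-CYP routes (11%) are unchanged.
Relative clearance = 3.445 + 0.0096 + 0.11 = 3.5646.
Because systemic exposure varies inversely with clearance, the combined effect is 1 / 3.5646 = 0.281.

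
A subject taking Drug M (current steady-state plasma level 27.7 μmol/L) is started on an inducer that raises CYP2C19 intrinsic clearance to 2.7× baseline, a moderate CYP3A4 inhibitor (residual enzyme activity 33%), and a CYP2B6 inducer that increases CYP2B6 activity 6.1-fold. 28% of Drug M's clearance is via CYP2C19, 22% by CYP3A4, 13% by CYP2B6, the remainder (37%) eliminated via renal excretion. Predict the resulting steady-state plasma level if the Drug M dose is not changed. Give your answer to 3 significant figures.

The CYP2C19 pathway (28% of clearance) rises to 2.7× activity: 0.28 × 2.7 = 0.756.
The CYP3A4 pathway (22% of clearance) is reduced to 0.33× activity: 0.22 × 0.33 = 0.0726.
The CYP2B6 pathway (13% of clearance) rises to 6.1× activity: 0.13 × 6.1 = 0.793.
The remaining 37% of clearance is unaffected.
New clearance relative to baseline: 0.756 + 0.0726 + 0.793 + 0.37 = 1.9916.
Steady-state plasma level ∝ 1/CL: new value = 27.7 / 1.9916 = 13.9 μmol/L.

13.9 μmol/L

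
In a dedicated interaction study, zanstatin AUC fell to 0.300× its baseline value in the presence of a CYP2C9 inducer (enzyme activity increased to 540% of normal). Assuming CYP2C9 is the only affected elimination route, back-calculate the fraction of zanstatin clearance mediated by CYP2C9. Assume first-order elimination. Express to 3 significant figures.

0.530

Call the CYP2C9 fraction fm. After the interaction, CL_new/CL_old = fm × 5.4 + (1 − fm).
AUC ratio = 1 / (new CL fraction), so new CL fraction = 1 / 0.300 = 3.333.
fm × 5.4 + 1 − fm = 3.333  ⇒  fm × (5.4 − 1) = 2.333  ⇒  fm = 0.530.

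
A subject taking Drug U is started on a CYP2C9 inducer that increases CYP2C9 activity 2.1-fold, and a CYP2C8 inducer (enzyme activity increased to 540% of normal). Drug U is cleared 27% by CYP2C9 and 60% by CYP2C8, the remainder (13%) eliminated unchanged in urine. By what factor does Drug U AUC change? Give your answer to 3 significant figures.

The CYP2C9 pathway (27% of clearance) is boosted to 2.1× activity: 0.27 × 2.1 = 0.567.
The CYP2C8 pathway (60% of clearance) rises to 5.4× activity: 0.6 × 5.4 = 3.24.
The remaining 13% of clearance is unaffected.
CL_new/CL_old = 0.567 + 3.24 + 0.13 = 3.937.
Net AUC ratio = 1 / 3.937 = 0.254.

0.254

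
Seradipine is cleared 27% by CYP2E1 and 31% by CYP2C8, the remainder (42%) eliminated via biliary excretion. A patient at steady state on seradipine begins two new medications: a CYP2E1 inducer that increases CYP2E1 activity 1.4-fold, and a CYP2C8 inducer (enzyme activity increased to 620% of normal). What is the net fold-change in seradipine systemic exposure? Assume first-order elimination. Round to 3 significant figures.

CYP2E1: 0.27 × 1.4 = 0.378
CYP2C8: 0.31 × 6.2 = 1.922
Other: 0.42 (unchanged)
CL_new/CL_old = 0.378 + 1.922 + 0.42 = 2.72.
Because systemic exposure varies inversely with clearance, the combined effect is 1 / 2.72 = 0.368.

0.368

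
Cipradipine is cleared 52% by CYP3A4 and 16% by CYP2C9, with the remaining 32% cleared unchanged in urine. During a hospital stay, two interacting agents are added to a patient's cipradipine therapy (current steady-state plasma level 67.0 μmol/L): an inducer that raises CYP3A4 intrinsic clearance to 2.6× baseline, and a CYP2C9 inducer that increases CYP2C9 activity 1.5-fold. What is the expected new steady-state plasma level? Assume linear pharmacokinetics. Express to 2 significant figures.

35 μmol/L

The CYP3A4 pathway (52% of clearance) rises to 2.6× activity: 0.52 × 2.6 = 1.352.
The CYP2C9 pathway (16% of clearance) rises to 1.5× activity: 0.16 × 1.5 = 0.24.
Non-CYP routes (32%) are unchanged.
Relative clearance = 1.352 + 0.24 + 0.32 = 1.912.
Steady-state plasma level ∝ 1/CL: new value = 67.0 / 1.912 = 35 μmol/L.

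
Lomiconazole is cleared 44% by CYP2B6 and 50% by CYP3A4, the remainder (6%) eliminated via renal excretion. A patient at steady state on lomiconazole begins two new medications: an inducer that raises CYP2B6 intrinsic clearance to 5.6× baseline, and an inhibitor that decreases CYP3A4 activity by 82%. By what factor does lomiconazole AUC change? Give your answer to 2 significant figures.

The CYP2B6 pathway (44% of clearance) is boosted to 5.6× activity: 0.44 × 5.6 = 2.464.
The CYP3A4 pathway (50% of clearance) drops to 0.18× activity: 0.5 × 0.18 = 0.09.
Non-CYP routes (6%) are unchanged.
CL_new/CL_old = 2.464 + 0.09 + 0.06 = 2.614.
Because AUC varies inversely with clearance, the combined effect is 1 / 2.614 = 0.38.

0.38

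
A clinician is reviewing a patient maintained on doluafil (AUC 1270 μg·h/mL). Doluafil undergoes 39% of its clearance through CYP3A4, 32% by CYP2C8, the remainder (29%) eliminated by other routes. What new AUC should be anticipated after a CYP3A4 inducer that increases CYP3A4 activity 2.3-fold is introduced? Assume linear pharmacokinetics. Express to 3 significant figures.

843 μg·h/mL

CYP3A4: 0.39 × 2.3 = 0.897
CYP2C8: 0.32 (unchanged)
Other: 0.29 (unchanged)
CL_new/CL_old = 0.897 + 0.32 + 0.29 = 1.507.
New AUC = baseline ÷ relative clearance = 1270 / 1.507 = 843 μg·h/mL.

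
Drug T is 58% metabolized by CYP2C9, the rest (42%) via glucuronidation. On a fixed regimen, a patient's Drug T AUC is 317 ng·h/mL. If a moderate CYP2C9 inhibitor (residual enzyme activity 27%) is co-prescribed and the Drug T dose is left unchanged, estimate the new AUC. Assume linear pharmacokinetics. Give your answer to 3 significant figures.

The CYP2C9 pathway (58% of clearance) is reduced to 0.27× activity: 0.58 × 0.27 = 0.1566.
Non-CYP routes (42%) are unchanged.
Relative clearance = 0.1566 + 0.42 = 0.5766.
AUC ∝ 1/CL, so new value = 317 / 0.5766 = 550 ng·h/mL.

550 ng·h/mL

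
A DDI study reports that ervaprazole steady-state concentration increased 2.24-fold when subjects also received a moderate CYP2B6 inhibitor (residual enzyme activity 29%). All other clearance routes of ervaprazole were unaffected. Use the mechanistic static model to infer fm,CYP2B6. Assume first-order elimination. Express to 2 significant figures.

0.78

CL'/CL = 1 / 2.24 = 0.4464
0.29·fm + (1 − fm) = 0.4464
fm = (0.4464 − 1) / (0.29 − 1) = 0.78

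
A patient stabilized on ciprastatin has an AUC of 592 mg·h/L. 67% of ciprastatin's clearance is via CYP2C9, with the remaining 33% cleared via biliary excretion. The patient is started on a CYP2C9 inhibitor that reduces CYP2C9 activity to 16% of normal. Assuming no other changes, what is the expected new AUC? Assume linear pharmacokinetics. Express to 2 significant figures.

1.4 × 10³ mg·h/L

The CYP2C9 pathway (67% of clearance) is reduced to 0.16× activity: 0.67 × 0.16 = 0.1072.
Non-CYP routes (33%) are unchanged.
CL_new/CL_old = 0.1072 + 0.33 = 0.4372.
AUC ∝ 1/CL, so new value = 592 / 0.4372 = 1.4 × 10³ mg·h/L.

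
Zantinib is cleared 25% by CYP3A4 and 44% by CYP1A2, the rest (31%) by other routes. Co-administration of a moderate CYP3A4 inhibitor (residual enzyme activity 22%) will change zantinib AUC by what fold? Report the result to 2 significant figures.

CYP3A4: 0.25 × 0.22 = 0.055
CYP1A2: 0.44 (unchanged)
Other: 0.31 (unchanged)
CL_new/CL_old = 0.055 + 0.44 + 0.31 = 0.805.
AUC ratio = CL_old/CL_new = 1 / 0.805 = 1.2.

1.2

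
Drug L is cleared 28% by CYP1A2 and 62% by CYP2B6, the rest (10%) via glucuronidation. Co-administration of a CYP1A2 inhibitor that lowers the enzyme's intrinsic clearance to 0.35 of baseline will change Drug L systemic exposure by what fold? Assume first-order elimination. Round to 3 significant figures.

1.22

The CYP1A2 pathway (28% of clearance) drops to 0.35× activity: 0.28 × 0.35 = 0.098.
CYP2B6 (62%) and the residual 10% are unaffected.
New clearance relative to baseline: 0.098 + 0.62 + 0.1 = 0.818.
Systemic exposure ratio = CL_old/CL_new = 1 / 0.818 = 1.22.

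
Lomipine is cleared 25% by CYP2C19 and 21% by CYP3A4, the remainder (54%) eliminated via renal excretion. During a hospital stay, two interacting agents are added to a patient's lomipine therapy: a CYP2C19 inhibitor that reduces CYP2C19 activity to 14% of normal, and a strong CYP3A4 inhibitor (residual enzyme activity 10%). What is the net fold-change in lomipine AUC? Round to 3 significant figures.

The CYP2C19 pathway (25% of clearance) drops to 0.14× activity: 0.25 × 0.14 = 0.035.
The CYP3A4 pathway (21% of clearance) is reduced to 0.1× activity: 0.21 × 0.1 = 0.021.
The remaining 54% of clearance is unaffected.
CL_new/CL_old = 0.035 + 0.021 + 0.54 = 0.596.
AUC ∝ 1/CL: fold-change = 1 / 0.596 = 1.68.

1.68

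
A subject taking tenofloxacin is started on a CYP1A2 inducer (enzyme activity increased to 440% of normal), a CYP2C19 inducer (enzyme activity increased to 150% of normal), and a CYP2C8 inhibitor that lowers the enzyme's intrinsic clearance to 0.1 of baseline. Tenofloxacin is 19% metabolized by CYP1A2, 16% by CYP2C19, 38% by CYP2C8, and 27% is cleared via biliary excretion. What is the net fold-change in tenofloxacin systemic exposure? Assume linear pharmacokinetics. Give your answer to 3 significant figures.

CYP1A2: 0.19 × 4.4 = 0.836
CYP2C19: 0.16 × 1.5 = 0.24
CYP2C8: 0.38 × 0.1 = 0.038
Other: 0.27 (unchanged)
CL_new/CL_old = 0.836 + 0.24 + 0.038 + 0.27 = 1.384.
Systemic exposure ∝ 1/CL: fold-change = 1 / 1.384 = 0.723.

0.723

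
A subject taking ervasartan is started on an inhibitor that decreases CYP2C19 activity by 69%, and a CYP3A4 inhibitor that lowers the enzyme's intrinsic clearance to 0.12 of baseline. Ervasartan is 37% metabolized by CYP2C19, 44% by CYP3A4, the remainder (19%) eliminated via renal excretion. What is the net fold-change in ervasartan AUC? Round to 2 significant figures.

The CYP2C19 pathway (37% of clearance) drops to 0.31× activity: 0.37 × 0.31 = 0.1147.
The CYP3A4 pathway (44% of clearance) drops to 0.12× activity: 0.44 × 0.12 = 0.0528.
The remaining 19% of clearance is unaffected.
New clearance relative to baseline: 0.1147 + 0.0528 + 0.19 = 0.3575.
Net AUC ratio = 1 / 0.3575 = 2.8.

2.8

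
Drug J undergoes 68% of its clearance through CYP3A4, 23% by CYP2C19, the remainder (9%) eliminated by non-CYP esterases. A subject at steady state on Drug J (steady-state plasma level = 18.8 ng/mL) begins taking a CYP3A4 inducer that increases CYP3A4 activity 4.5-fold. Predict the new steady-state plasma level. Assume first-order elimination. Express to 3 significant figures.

The CYP3A4 pathway (68% of clearance) rises to 4.5× activity: 0.68 × 4.5 = 3.06.
CYP2C19 (23%) and the residual 9% are unaffected.
New clearance relative to baseline: 3.06 + 0.23 + 0.09 = 3.38.
New steady-state plasma level = baseline ÷ relative clearance = 18.8 / 3.38 = 5.56 ng/mL.

5.56 ng/mL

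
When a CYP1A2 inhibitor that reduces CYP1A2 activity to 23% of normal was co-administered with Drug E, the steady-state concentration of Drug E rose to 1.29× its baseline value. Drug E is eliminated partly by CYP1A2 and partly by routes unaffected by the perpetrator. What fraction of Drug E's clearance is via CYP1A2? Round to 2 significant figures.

Let fm be the CYP1A2 fraction. New clearance relative to baseline = fm × 0.23 + (1 − fm).
Steady-state concentration ratio = 1 / (new CL fraction), so new CL fraction = 1 / 1.29 = 0.7752.
fm × 0.23 + 1 − fm = 0.7752  ⇒  fm × (0.23 − 1) = −0.2248  ⇒  fm = 0.29.

0.29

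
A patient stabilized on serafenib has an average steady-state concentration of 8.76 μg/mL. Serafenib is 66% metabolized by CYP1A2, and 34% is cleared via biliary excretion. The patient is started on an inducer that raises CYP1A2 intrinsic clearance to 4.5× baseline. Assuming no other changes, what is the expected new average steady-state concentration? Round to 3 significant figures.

2.65 μg/mL

The CYP1A2 pathway (66% of clearance) rises to 4.5× activity: 0.66 × 4.5 = 2.97.
The remaining 34% of clearance is unaffected.
CL_new/CL_old = 2.97 + 0.34 = 3.31.
With dosing unchanged, average steady-state concentration scales as 1/CL: 8.76 / 3.31 = 2.65 μg/mL.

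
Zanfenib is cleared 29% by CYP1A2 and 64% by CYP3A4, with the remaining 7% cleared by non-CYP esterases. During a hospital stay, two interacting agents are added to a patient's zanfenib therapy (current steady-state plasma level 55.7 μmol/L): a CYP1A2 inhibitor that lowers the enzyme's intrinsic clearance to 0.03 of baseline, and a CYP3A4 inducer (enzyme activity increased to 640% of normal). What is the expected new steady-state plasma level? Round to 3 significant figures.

13.3 μmol/L

The CYP1A2 pathway (29% of clearance) falls to 0.03× activity: 0.29 × 0.03 = 0.0087.
The CYP3A4 pathway (64% of clearance) rises to 6.4× activity: 0.64 × 6.4 = 4.096.
Non-CYP routes (7%) are unchanged.
Relative clearance = 0.0087 + 4.096 + 0.07 = 4.1747.
Steady-state plasma level ∝ 1/CL: new value = 55.7 / 4.1747 = 13.3 μmol/L.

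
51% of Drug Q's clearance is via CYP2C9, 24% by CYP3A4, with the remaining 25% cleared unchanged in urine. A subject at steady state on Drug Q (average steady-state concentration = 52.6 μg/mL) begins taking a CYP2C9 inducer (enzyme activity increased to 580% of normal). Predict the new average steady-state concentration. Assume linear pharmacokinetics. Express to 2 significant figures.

15 μg/mL

The CYP2C9 pathway (51% of clearance) is boosted to 5.8× activity: 0.51 × 5.8 = 2.958.
CYP3A4 (24%) and the residual 25% are unaffected.
New clearance relative to baseline: 2.958 + 0.24 + 0.25 = 3.448.
With dosing unchanged, average steady-state concentration scales as 1/CL: 52.6 / 3.448 = 15 μg/mL.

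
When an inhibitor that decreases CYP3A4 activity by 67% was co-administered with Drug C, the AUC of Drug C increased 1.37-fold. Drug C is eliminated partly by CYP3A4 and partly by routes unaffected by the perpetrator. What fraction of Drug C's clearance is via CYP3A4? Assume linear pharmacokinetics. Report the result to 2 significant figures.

Write x for the fraction cleared via CYP3A4. The observed AUC change means clearance fell to 1/1.37 = 0.7299 of baseline.
Only the CYP3A4 route changed, so 0.7299 = x·0.33 + (1 − x), giving x = 0.40.

0.40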